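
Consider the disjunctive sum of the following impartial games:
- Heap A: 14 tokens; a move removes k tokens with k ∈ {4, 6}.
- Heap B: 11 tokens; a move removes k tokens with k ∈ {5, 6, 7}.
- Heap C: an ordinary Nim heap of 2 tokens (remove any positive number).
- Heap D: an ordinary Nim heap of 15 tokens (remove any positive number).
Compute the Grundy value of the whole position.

Build the Grundy sequence for heap A with g(k) = mex{g(k−s) : s ∈ {4, 6}, s ≤ k}:
g(0) = mex{} = 0
g(1) = mex{} = 0
g(2) = mex{} = 0
g(3) = mex{} = 0
g(4) = mex{0} = 1
g(5) = mex{0} = 1
g(6) = mex{0} = 1
g(7) = mex{0} = 1
g(8) = mex{0,1} = 2
g(9) = mex{0,1} = 2
g(10) = mex{1} = 0
g(11) = mex{1} = 0
g(12) = mex{1,2} = 0
g(13) = mex{1,2} = 0
g(14) = mex{0,2} = 1
So g(14) = 1.
For heap B, compute g(0), g(1), … with moves {5, 6, 7}:
k:     0  1  2  3  4  5  6  7  8  9 10 11
g(k):  0  0  0  0  0  1  1  1  1  1  2  2
So g(11) = 2.
Heap C is a plain Nim heap of size 2, so its Grundy value is 2.
Heap D is a plain Nim heap of size 15, so its Grundy value is 15.
By the Sprague-Grundy theorem, the Grundy value of a sum of independent games is the XOR of the component values.
Combined value = 1 XOR 2 XOR 2 XOR 15 = 14.

14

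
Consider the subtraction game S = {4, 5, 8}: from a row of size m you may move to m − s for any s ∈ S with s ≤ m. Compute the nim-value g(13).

Build the Grundy sequence with g(k) = mex{g(k−s) : s ∈ {4, 5, 8}, s ≤ k}:
g(0) = mex{} = 0
g(1) = mex{} = 0
g(2) = mex{} = 0
g(3) = mex{} = 0
g(4) = mex{0} = 1
g(5) = mex{0} = 1
g(6) = mex{0} = 1
g(7) = mex{0} = 1
g(8) = mex{0,1} = 2
g(9) = mex{0,1} = 2
g(10) = mex{0,1} = 2
g(11) = mex{0,1} = 2
g(12) = mex{1,2} = 0
g(13) = mex{1,2} = 0
So g(13) = 0.

0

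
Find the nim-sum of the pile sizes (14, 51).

In binary:
  001110  (14)
  110011  (51)
  ------
  111101  (61)

61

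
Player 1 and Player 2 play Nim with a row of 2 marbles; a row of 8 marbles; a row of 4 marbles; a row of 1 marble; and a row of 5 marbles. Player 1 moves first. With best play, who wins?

Nim-sum: 2 ^ 8 ^ 4 ^ 1 ^ 5 = 10.
The nim-sum is 10 ≠ 0, so this is an N-position: the player to move can win; Player 1 has a winning move.

Player 1 wins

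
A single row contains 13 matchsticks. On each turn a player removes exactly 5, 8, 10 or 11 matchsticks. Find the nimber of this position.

Build the Grundy sequence with g(k) = mex{g(k−s) : s ∈ {5, 8, 10, 11}, s ≤ k}:
g(0) = mex{} = 0
g(1) = mex{} = 0
g(2) = mex{} = 0
g(3) = mex{} = 0
g(4) = mex{} = 0
g(5) = mex{0} = 1
g(6) = mex{0} = 1
g(7) = mex{0} = 1
g(8) = mex{0} = 1
g(9) = mex{0} = 1
g(10) = mex{0,1} = 2
g(11) = mex{0,1} = 2
g(12) = mex{0,1} = 2
g(13) = mex{0,1} = 2
So g(13) = 2.

2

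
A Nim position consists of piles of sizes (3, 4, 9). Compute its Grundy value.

14

Nim-sum: 3 ^ 4 ^ 9 = 14.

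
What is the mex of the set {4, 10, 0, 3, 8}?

0 is in the set but 1 is not, so the mex is 1.

1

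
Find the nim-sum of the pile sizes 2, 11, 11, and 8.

10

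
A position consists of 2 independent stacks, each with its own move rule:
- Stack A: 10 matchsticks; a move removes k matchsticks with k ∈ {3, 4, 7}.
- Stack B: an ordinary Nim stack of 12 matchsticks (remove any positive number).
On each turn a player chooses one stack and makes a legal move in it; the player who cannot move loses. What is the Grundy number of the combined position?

Grundy values for stack A (subtraction set {3, 4, 7}):
k:     0  1  2  3  4  5  6  7  8  9 10
g(k):  0  0  0  1  1  1  2  2  2  3  0
So g(10) = 0.
Stack B is a plain Nim stack of size 12, so its Grundy value is 12.
By the Sprague-Grundy theorem, the Grundy value of a sum of independent games is the XOR of the component values.
Combined value = 0 ⊕ 12 = 12.

12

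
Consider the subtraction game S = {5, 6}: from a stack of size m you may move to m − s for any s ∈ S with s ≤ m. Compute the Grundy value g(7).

1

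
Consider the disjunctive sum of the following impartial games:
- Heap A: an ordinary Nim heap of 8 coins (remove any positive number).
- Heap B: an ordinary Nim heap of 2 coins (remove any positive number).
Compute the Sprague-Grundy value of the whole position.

Heap A is a plain Nim heap of size 8, so its Grundy value is 8.
Heap B is a plain Nim heap of size 2, so its Grundy value is 2.
By the Sprague-Grundy theorem, the Grundy value of a sum of independent games is the XOR of the component values.
Combined value = 8 XOR 2 = 10.

10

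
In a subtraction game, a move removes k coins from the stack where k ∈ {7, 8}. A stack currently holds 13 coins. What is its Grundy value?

1

Build the Grundy sequence with g(k) = mex{g(k−s) : s ∈ {7, 8}, s ≤ k}:
g(0) = mex{} = 0
g(1) = mex{} = 0
g(2) = mex{} = 0
g(3) = mex{} = 0
g(4) = mex{} = 0
g(5) = mex{} = 0
g(6) = mex{} = 0
g(7) = mex{0} = 1
g(8) = mex{0} = 1
g(9) = mex{0} = 1
g(10) = mex{0} = 1
g(11) = mex{0} = 1
g(12) = mex{0} = 1
g(13) = mex{0} = 1
So g(13) = 1.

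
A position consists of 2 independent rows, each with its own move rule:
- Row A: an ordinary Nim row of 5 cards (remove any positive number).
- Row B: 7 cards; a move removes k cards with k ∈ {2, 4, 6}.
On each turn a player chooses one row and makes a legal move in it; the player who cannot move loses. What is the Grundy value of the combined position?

6

Row A is a plain Nim row of size 5, so its Grundy value is 5.
Build the Grundy sequence for row B with g(k) = mex{g(k−s) : s ∈ {2, 4, 6}, s ≤ k}:
g(0) = mex{} = 0
g(1) = mex{} = 0
g(2) = mex{0} = 1
g(3) = mex{0} = 1
g(4) = mex{0,1} = 2
g(5) = mex{0,1} = 2
g(6) = mex{0,1,2} = 3
g(7) = mex{0,1,2} = 3
So g(7) = 3.
The value of a disjunctive sum is the nim-sum of the parts.
Combined value = 5 ⊕ 3 = 6.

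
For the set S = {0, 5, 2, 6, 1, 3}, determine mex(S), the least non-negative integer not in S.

The values 0, 1, 2, 3 are all present; 4 is the first non-negative integer missing from the set.

4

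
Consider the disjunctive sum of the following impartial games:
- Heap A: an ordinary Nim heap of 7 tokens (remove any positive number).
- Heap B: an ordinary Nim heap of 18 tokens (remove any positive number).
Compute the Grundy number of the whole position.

21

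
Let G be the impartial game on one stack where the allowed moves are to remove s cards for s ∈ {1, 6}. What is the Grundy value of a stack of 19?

1

Build the Grundy sequence with g(k) = mex{g(k−s) : s ∈ {1, 6}, s ≤ k}:
k:     0  1  2  3  4  5  6  7  8  9 10 11 12 13 14 15 16 17 18 19
g(k):  0  1  0  1  0  1  2  0  1  0  1  0  1  2  0  1  0  1  0  1
So g(19) = 1.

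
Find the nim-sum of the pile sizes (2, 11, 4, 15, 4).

Compute the nim-sum pairwise:
2 ^ 11 = 9
9 ^ 4 = 13
13 ^ 15 = 2
2 ^ 4 = 6

6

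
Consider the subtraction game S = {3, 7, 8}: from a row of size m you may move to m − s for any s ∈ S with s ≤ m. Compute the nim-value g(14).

Compute g(0), g(1), … for moves {3, 7, 8}:
g(0) = mex{} = 0
g(1) = mex{} = 0
g(2) = mex{} = 0
g(3) = mex{0} = 1
g(4) = mex{0} = 1
g(5) = mex{0} = 1
g(6) = mex{1} = 0
g(7) = mex{0,1} = 2
g(8) = mex{0,1} = 2
g(9) = mex{0} = 1
g(10) = mex{0,1,2} = 3
g(11) = mex{1,2} = 0
g(12) = mex{1} = 0
g(13) = mex{0,1,3} = 2
g(14) = mex{0,2} = 1
So g(14) = 1.

1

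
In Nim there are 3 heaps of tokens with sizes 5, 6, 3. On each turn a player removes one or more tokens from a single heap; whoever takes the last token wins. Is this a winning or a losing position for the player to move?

Nim-sum: 5 ^ 6 ^ 3 = 0.
The nim-sum is 0, so this is a P-position: the player to move is in a losing position under optimal play.

Losing position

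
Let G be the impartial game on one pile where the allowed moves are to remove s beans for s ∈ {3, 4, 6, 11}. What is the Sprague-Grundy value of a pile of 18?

Build the Grundy sequence with g(k) = mex{g(k−s) : s ∈ {3, 4, 6, 11}, s ≤ k}:
k:     0  1  2  3  4  5  6  7  8  9 10 11 12 13 14 15 16 17 18
g(k):  0  0  0  1  1  1  2  2  2  0  0  3  1  1  4  2  2  0  0
So g(18) = 0.

0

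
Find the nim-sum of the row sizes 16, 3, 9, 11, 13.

28

Nim-sum: 16 XOR 3 XOR 9 XOR 11 XOR 13 = 28.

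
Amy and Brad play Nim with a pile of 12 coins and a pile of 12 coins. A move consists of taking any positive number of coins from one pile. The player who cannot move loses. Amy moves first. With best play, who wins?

Brad wins

Compute the nim-sum pairwise:
12 ^ 12 = 0
The nim-sum is 0, so this is a P-position: the player to move is in a losing position under optimal play; Amy is about to move from it and so loses — Brad wins.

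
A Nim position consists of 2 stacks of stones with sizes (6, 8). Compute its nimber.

Nim-sum: 6 ⊕ 8 = 14.

14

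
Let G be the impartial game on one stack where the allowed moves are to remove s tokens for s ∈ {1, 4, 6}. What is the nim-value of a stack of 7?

0

Build the Grundy sequence with g(k) = mex{g(k−s) : s ∈ {1, 4, 6}, s ≤ k}:
g(0) = mex{} = 0
g(1) = mex{0} = 1
g(2) = mex{1} = 0
g(3) = mex{0} = 1
g(4) = mex{0,1} = 2
g(5) = mex{1,2} = 0
g(6) = mex{0} = 1
g(7) = mex{1} = 0
So g(7) = 0.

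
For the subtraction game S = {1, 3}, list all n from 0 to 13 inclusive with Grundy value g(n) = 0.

0, 2, 4, 6, 8, 10, 12

Grundy values for subtraction set {1, 3}:
g(0) = mex{} = 0
g(1) = mex{0} = 1
g(2) = mex{1} = 0
g(3) = mex{0} = 1
g(4) = mex{1} = 0
g(5) = mex{0} = 1
g(6) = mex{1} = 0
g(7) = mex{0} = 1
g(8) = mex{1} = 0
g(9) = mex{0} = 1
g(10) = mex{1} = 0
g(11) = mex{0} = 1
g(12) = mex{1} = 0
g(13) = mex{0} = 1
The P-positions (g = 0) in 0..13 are 0, 2, 4, 6, 8, 10, 12.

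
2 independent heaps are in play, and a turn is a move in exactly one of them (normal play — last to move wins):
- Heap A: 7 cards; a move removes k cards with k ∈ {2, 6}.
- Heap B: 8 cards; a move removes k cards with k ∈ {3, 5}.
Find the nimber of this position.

For heap A, compute g(0), g(1), … with moves {2, 6}:
g(0) = mex{} = 0
g(1) = mex{} = 0
g(2) = mex{0} = 1
g(3) = mex{0} = 1
g(4) = mex{1} = 0
g(5) = mex{1} = 0
g(6) = mex{0} = 1
g(7) = mex{0} = 1
So g(7) = 1.
Grundy values for heap B (subtraction set {3, 5}):
g(0) = mex{} = 0
g(1) = mex{} = 0
g(2) = mex{} = 0
g(3) = mex{0} = 1
g(4) = mex{0} = 1
g(5) = mex{0} = 1
g(6) = mex{0,1} = 2
g(7) = mex{0,1} = 2
g(8) = mex{1} = 0
So g(8) = 0.
The value of a disjunctive sum is the nim-sum of the parts.
Combined value = 1 XOR 0 = 1.

1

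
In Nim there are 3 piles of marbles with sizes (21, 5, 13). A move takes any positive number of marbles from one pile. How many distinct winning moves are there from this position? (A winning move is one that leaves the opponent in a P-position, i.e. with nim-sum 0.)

1

Nim-sum: 21 ^ 5 ^ 13 = 29.
The overall nim-sum is X = 29. A pile of size p has a winning move iff p XOR X < p (reduce it to p XOR X).
  21: 21 XOR 29 = 8 < 21 — winning move (to 8).
  5: 5 XOR 29 = 24 ≥ 5 — no move.
  13: 13 XOR 29 = 16 ≥ 13 — no move.
That gives 1 winning move.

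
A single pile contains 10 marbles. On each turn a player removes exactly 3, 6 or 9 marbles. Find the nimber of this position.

3

Compute g(0), g(1), … for moves {3, 6, 9}:
g(0) = mex{} = 0
g(1) = mex{} = 0
g(2) = mex{} = 0
g(3) = mex{0} = 1
g(4) = mex{0} = 1
g(5) = mex{0} = 1
g(6) = mex{0,1} = 2
g(7) = mex{0,1} = 2
g(8) = mex{0,1} = 2
g(9) = mex{0,1,2} = 3
g(10) = mex{0,1,2} = 3
So g(10) = 3.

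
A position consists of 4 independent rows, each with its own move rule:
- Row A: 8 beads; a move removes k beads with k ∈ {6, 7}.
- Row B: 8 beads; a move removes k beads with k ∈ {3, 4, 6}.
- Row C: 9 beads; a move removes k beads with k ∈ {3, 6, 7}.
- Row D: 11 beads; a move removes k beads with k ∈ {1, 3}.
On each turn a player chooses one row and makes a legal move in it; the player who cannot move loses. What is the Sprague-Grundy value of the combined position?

1

Build the Grundy sequence for row A with g(k) = mex{g(k−s) : s ∈ {6, 7}, s ≤ k}:
k:     0  1  2  3  4  5  6  7  8
g(k):  0  0  0  0  0  0  1  1  1
So g(8) = 1.
For row B, compute g(0), g(1), … with moves {3, 4, 6}:
g(0) = mex{} = 0
g(1) = mex{} = 0
g(2) = mex{} = 0
g(3) = mex{0} = 1
g(4) = mex{0} = 1
g(5) = mex{0} = 1
g(6) = mex{0,1} = 2
g(7) = mex{0,1} = 2
g(8) = mex{0,1} = 2
So g(8) = 2.
Build the Grundy sequence for row C with g(k) = mex{g(k−s) : s ∈ {3, 6, 7}, s ≤ k}:
g(0) = mex{} = 0
g(1) = mex{} = 0
g(2) = mex{} = 0
g(3) = mex{0} = 1
g(4) = mex{0} = 1
g(5) = mex{0} = 1
g(6) = mex{0,1} = 2
g(7) = mex{0,1} = 2
g(8) = mex{0,1} = 2
g(9) = mex{0,1,2} = 3
So g(9) = 3.
Grundy values for row D (subtraction set {1, 3}):
k:     0  1  2  3  4  5  6  7  8  9 10 11
g(k):  0  1  0  1  0  1  0  1  0  1  0  1
So g(11) = 1.
The value of a disjunctive sum is the nim-sum of the parts.
Combined value = 1 XOR 2 XOR 3 XOR 1 = 1.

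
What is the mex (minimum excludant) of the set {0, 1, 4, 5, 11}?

The values 0, 1 are all present; 2 is the first non-negative integer missing from the set.

2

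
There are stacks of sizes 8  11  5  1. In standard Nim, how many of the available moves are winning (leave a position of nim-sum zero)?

Compute the nim-sum pairwise:
8 ⊕ 11 = 3
3 ⊕ 5 = 6
6 ⊕ 1 = 7
The overall nim-sum is X = 7. A stack of size p has a winning move iff p XOR X < p (reduce it to p XOR X).
  8: 8 XOR 7 = 15 ≥ 8 — no move.
  11: 11 XOR 7 = 12 ≥ 11 — no move.
  5: 5 XOR 7 = 2 < 5 — winning move (to 2).
  1: 1 XOR 7 = 6 ≥ 1 — no move.
That gives 1 winning move.

1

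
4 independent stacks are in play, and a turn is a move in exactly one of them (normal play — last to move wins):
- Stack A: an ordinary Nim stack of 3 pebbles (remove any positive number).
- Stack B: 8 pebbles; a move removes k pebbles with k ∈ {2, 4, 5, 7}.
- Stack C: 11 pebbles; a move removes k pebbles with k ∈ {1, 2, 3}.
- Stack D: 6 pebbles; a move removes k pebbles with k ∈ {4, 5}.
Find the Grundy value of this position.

5

Stack A is a plain Nim stack of size 3, so its Grundy value is 3.
Build the Grundy sequence for stack B with g(k) = mex{g(k−s) : s ∈ {2, 4, 5, 7}, s ≤ k}:
g(0) = mex{} = 0
g(1) = mex{} = 0
g(2) = mex{0} = 1
g(3) = mex{0} = 1
g(4) = mex{0,1} = 2
g(5) = mex{0,1} = 2
g(6) = mex{0,1,2} = 3
g(7) = mex{0,1,2} = 3
g(8) = mex{0,1,2,3} = 4
So g(8) = 4.
Build the Grundy sequence for stack C with g(k) = mex{g(k−s) : s ∈ {1, 2, 3}, s ≤ k}:
k:     0  1  2  3  4  5  6  7  8  9 10 11
g(k):  0  1  2  3  0  1  2  3  0  1  2  3
So g(11) = 3.
Grundy values for stack D (subtraction set {4, 5}):
g(0) = mex{} = 0
g(1) = mex{} = 0
g(2) = mex{} = 0
g(3) = mex{} = 0
g(4) = mex{0} = 1
g(5) = mex{0} = 1
g(6) = mex{0} = 1
So g(6) = 1.
The value of a disjunctive sum is the nim-sum of the parts.
Combined value = 3 XOR 4 XOR 3 XOR 1 = 5.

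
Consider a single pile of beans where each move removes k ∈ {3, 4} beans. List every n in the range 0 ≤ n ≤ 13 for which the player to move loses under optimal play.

0, 1, 2, 7, 8, 9

Compute g(0), g(1), … for moves {3, 4}:
k:     0  1  2  3  4  5  6  7  8  9 10 11 12 13
g(k):  0  0  0  1  1  1  2  0  0  0  1  1  1  2
The P-positions (g = 0) in 0..13 are 0, 1, 2, 7, 8, 9.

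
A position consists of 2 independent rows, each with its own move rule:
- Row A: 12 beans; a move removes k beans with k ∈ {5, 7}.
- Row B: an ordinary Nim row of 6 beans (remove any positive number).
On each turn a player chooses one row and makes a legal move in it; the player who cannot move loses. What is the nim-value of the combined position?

6

For row A, compute g(0), g(1), … with moves {5, 7}:
k:     0  1  2  3  4  5  6  7  8  9 10 11 12
g(k):  0  0  0  0  0  1  1  1  1  1  2  2  0
So g(12) = 0.
Row B is a plain Nim row of size 6, so its Grundy value is 6.
By the Sprague-Grundy theorem, the Grundy value of a sum of independent games is the XOR of the component values.
Combined value = 0 XOR 6 = 6.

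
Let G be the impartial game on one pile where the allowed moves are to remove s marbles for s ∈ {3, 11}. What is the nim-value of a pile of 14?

0

Compute g(0), g(1), … for moves {3, 11}:
g(0) = mex{} = 0
g(1) = mex{} = 0
g(2) = mex{} = 0
g(3) = mex{0} = 1
g(4) = mex{0} = 1
g(5) = mex{0} = 1
g(6) = mex{1} = 0
g(7) = mex{1} = 0
g(8) = mex{1} = 0
g(9) = mex{0} = 1
g(10) = mex{0} = 1
g(11) = mex{0} = 1
g(12) = mex{0,1} = 2
g(13) = mex{0,1} = 2
g(14) = mex{1} = 0
So g(14) = 0.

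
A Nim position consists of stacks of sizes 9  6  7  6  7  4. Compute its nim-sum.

Write each in binary and XOR column by column:
  1001  (9)
  0110  (6)
  0111  (7)
  0110  (6)
  0111  (7)
  0100  (4)
  ----
  1101  (13)

13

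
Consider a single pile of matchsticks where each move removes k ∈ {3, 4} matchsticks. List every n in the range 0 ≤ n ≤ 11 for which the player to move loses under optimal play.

0, 1, 2, 7, 8, 9

Build the Grundy sequence with g(k) = mex{g(k−s) : s ∈ {3, 4}, s ≤ k}:
g(0) = mex{} = 0
g(1) = mex{} = 0
g(2) = mex{} = 0
g(3) = mex{0} = 1
g(4) = mex{0} = 1
g(5) = mex{0} = 1
g(6) = mex{0,1} = 2
g(7) = mex{1} = 0
g(8) = mex{1} = 0
g(9) = mex{1,2} = 0
g(10) = mex{0,2} = 1
g(11) = mex{0} = 1
The P-positions (g = 0) in 0..11 are 0, 1, 2, 7, 8, 9.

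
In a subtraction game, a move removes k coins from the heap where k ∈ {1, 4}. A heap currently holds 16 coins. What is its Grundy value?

1

Grundy values for subtraction set {1, 4}:
k:     0  1  2  3  4  5  6  7  8  9 10 11 12 13 14 15 16
g(k):  0  1  0  1  2  0  1  0  1  2  0  1  0  1  2  0  1
So g(16) = 1.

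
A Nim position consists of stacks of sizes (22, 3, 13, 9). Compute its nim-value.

17

Bitwise XOR of the heap sizes:
  10110  (22)
  00011  (3)
  01101  (13)
  01001  (9)
  -----
  10001  (17)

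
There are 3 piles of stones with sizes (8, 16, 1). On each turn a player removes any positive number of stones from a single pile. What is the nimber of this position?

25

In binary:
  01000  (8)
  10000  (16)
  00001  (1)
  -----
  11001  (25)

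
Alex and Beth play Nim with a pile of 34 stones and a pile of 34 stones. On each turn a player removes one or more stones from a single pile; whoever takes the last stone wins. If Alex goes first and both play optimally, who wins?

Beth wins

Compute the nim-sum pairwise:
34 ^ 34 = 0
The nim-sum is 0, so this is a P-position: the player to move is in a losing position under optimal play; Alex is about to move from it and so loses — Beth wins.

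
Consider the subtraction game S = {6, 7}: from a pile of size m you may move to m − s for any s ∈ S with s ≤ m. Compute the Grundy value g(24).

Compute g(0), g(1), … for moves {6, 7}:
k:     0  1  2  3  4  5  6  7  8  9 10 11 12 13 14 15 16 17 18 19 20 21 22 23 24
g(k):  0  0  0  0  0  0  1  1  1  1  1  1  2  0  0  0  0  0  0  1  1  1  1  1  1
So g(24) = 1.

1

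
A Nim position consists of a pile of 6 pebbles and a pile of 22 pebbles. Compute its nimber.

16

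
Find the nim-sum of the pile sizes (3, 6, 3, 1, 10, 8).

5

Bitwise XOR of the heap sizes:
  0011  (3)
  0110  (6)
  0011  (3)
  0001  (1)
  1010  (10)
  1000  (8)
  ----
  0101  (5)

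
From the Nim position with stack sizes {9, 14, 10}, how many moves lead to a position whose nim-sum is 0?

3

Compute the nim-sum pairwise:
9 XOR 14 = 7
7 XOR 10 = 13
The overall nim-sum is X = 13. A stack of size p has a winning move iff p XOR X < p (reduce it to p XOR X).
  9: 9 XOR 13 = 4 < 9 — winning move (to 4).
  14: 14 XOR 13 = 3 < 14 — winning move (to 3).
  10: 10 XOR 13 = 7 < 10 — winning move (to 7).
That gives 3 winning moves.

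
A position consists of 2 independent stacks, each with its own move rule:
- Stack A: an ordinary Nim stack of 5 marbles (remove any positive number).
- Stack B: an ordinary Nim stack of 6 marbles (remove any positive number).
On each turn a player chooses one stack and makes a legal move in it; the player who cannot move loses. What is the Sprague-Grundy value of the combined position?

3

Stack A is a plain Nim stack of size 5, so its Grundy value is 5.
Stack B is a plain Nim stack of size 6, so its Grundy value is 6.
The value of a disjunctive sum is the nim-sum of the parts.
Combined value = 5 ⊕ 6 = 3.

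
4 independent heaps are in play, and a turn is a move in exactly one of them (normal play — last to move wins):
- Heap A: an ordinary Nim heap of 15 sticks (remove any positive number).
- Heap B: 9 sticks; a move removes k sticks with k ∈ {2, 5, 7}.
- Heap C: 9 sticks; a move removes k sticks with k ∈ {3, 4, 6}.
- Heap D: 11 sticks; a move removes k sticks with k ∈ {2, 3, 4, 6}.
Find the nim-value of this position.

12

Heap A is a plain Nim heap of size 15, so its Grundy value is 15.
For heap B, compute g(0), g(1), … with moves {2, 5, 7}:
k:     0  1  2  3  4  5  6  7  8  9
g(k):  0  0  1  1  0  2  1  3  2  2
So g(9) = 2.
Grundy values for heap C (subtraction set {3, 4, 6}):
k:     0  1  2  3  4  5  6  7  8  9
g(k):  0  0  0  1  1  1  2  2  2  0
So g(9) = 0.
For heap D, compute g(0), g(1), … with moves {2, 3, 4, 6}:
g(0) = mex{} = 0
g(1) = mex{} = 0
g(2) = mex{0} = 1
g(3) = mex{0} = 1
g(4) = mex{0,1} = 2
g(5) = mex{0,1} = 2
g(6) = mex{0,1,2} = 3
g(7) = mex{0,1,2} = 3
g(8) = mex{1,2,3} = 0
g(9) = mex{1,2,3} = 0
g(10) = mex{0,2,3} = 1
g(11) = mex{0,2,3} = 1
So g(11) = 1.
The value of a disjunctive sum is the nim-sum of the parts.
Combined value = 15 ⊕ 2 ⊕ 0 ⊕ 1 = 12.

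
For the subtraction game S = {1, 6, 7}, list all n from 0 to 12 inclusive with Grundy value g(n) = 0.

0, 2, 4, 12

Build the Grundy sequence with g(k) = mex{g(k−s) : s ∈ {1, 6, 7}, s ≤ k}:
k:     0  1  2  3  4  5  6  7  8  9 10 11 12
g(k):  0  1  0  1  0  1  2  3  2  3  2  3  0
The P-positions (g = 0) in 0..12 are 0, 2, 4, 12.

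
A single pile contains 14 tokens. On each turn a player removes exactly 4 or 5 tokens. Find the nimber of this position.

Grundy values for subtraction set {4, 5}:
g(0) = mex{} = 0
g(1) = mex{} = 0
g(2) = mex{} = 0
g(3) = mex{} = 0
g(4) = mex{0} = 1
g(5) = mex{0} = 1
g(6) = mex{0} = 1
g(7) = mex{0} = 1
g(8) = mex{0,1} = 2
g(9) = mex{1} = 0
g(10) = mex{1} = 0
g(11) = mex{1} = 0
g(12) = mex{1,2} = 0
g(13) = mex{0,2} = 1
g(14) = mex{0} = 1
So g(14) = 1.

1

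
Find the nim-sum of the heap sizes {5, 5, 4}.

Compute the nim-sum pairwise:
5 ^ 5 = 0
0 ^ 4 = 4

4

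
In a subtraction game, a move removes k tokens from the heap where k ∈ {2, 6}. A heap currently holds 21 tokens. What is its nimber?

Build the Grundy sequence with g(k) = mex{g(k−s) : s ∈ {2, 6}, s ≤ k}:
k:     0  1  2  3  4  5  6  7  8  9 10 11 12 13 14 15 16 17 18 19 20 21
g(k):  0  0  1  1  0  0  1  1  0  0  1  1  0  0  1  1  0  0  1  1  0  0
So g(21) = 0.

0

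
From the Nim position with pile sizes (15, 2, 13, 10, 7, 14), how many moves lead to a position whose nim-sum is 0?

Nim-sum: 15 ^ 2 ^ 13 ^ 10 ^ 7 ^ 14 = 3.
The overall nim-sum is X = 3. A pile of size p has a winning move iff p XOR X < p (reduce it to p XOR X).
  15: 15 XOR 3 = 12 < 15 — winning move (to 12).
  2: 2 XOR 3 = 1 < 2 — winning move (to 1).
  13: 13 XOR 3 = 14 ≥ 13 — no move.
  10: 10 XOR 3 = 9 < 10 — winning move (to 9).
  7: 7 XOR 3 = 4 < 7 — winning move (to 4).
  14: 14 XOR 3 = 13 < 14 — winning move (to 13).
That gives 5 winning moves.

5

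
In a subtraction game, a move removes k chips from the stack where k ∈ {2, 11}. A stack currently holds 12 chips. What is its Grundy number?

Compute g(0), g(1), … for moves {2, 11}:
g(0) = mex{} = 0
g(1) = mex{} = 0
g(2) = mex{0} = 1
g(3) = mex{0} = 1
g(4) = mex{1} = 0
g(5) = mex{1} = 0
g(6) = mex{0} = 1
g(7) = mex{0} = 1
g(8) = mex{1} = 0
g(9) = mex{1} = 0
g(10) = mex{0} = 1
g(11) = mex{0} = 1
g(12) = mex{0,1} = 2
So g(12) = 2.

2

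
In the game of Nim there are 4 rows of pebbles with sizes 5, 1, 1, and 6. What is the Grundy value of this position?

3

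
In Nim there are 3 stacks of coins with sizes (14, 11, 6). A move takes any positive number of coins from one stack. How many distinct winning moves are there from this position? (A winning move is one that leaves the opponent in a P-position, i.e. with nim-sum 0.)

3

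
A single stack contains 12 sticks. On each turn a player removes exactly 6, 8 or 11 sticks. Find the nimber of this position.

Compute g(0), g(1), … for moves {6, 8, 11}:
k:     0  1  2  3  4  5  6  7  8  9 10 11 12
g(k):  0  0  0  0  0  0  1  1  1  1  1  1  2
So g(12) = 2.

2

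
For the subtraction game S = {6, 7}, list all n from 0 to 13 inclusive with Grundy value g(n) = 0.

0, 1, 2, 3, 4, 5, 13

Grundy values for subtraction set {6, 7}:
k:     0  1  2  3  4  5  6  7  8  9 10 11 12 13
g(k):  0  0  0  0  0  0  1  1  1  1  1  1  2  0
The P-positions (g = 0) in 0..13 are 0, 1, 2, 3, 4, 5, 13.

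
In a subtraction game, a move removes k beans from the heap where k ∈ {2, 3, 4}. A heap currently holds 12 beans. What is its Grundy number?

Build the Grundy sequence with g(k) = mex{g(k−s) : s ∈ {2, 3, 4}, s ≤ k}:
g(0) = mex{} = 0
g(1) = mex{} = 0
g(2) = mex{0} = 1
g(3) = mex{0} = 1
g(4) = mex{0,1} = 2
g(5) = mex{0,1} = 2
g(6) = mex{1,2} = 0
g(7) = mex{1,2} = 0
g(8) = mex{0,2} = 1
g(9) = mex{0,2} = 1
g(10) = mex{0,1} = 2
g(11) = mex{0,1} = 2
g(12) = mex{1,2} = 0
So g(12) = 0.

0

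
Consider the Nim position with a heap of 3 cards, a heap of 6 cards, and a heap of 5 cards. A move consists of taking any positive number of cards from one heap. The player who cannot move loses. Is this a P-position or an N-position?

Compute the nim-sum pairwise:
3 XOR 6 = 5
5 XOR 5 = 0
The nim-sum is 0, so this is a P-position: the player to move is in a losing position under optimal play.

P-position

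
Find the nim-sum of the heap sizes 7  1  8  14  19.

Nim-sum: 7 XOR 1 XOR 8 XOR 14 XOR 19 = 19.

19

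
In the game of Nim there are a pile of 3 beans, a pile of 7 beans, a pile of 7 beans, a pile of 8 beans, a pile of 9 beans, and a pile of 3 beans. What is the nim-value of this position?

1

Compute the nim-sum pairwise:
3 ⊕ 7 = 4
4 ⊕ 7 = 3
3 ⊕ 8 = 11
11 ⊕ 9 = 2
2 ⊕ 3 = 1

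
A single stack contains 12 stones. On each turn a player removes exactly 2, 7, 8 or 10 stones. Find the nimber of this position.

2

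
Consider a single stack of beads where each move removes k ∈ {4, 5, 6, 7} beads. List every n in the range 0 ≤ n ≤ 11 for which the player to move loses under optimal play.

0, 1, 2, 3, 11

Compute g(0), g(1), … for moves {4, 5, 6, 7}:
g(0) = mex{} = 0
g(1) = mex{} = 0
g(2) = mex{} = 0
g(3) = mex{} = 0
g(4) = mex{0} = 1
g(5) = mex{0} = 1
g(6) = mex{0} = 1
g(7) = mex{0} = 1
g(8) = mex{0,1} = 2
g(9) = mex{0,1} = 2
g(10) = mex{0,1} = 2
g(11) = mex{1} = 0
The P-positions (g = 0) in 0..11 are 0, 1, 2, 3, 11.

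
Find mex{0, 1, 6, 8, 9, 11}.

The values 0, 1 are all present; 2 is the first non-negative integer missing from the set.

2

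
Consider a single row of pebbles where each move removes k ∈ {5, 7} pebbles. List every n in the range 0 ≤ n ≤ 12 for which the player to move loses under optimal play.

0, 1, 2, 3, 4, 12

Grundy values for subtraction set {5, 7}:
k:     0  1  2  3  4  5  6  7  8  9 10 11 12
g(k):  0  0  0  0  0  1  1  1  1  1  2  2  0
The P-positions (g = 0) in 0..12 are 0, 1, 2, 3, 4, 12.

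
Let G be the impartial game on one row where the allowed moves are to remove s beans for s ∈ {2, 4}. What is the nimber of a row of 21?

Grundy values for subtraction set {2, 4}:
k:     0  1  2  3  4  5  6  7  8  9 10 11 12 13 14 15 16 17 18 19 20 21
g(k):  0  0  1  1  2  2  0  0  1  1  2  2  0  0  1  1  2  2  0  0  1  1
So g(21) = 1.

1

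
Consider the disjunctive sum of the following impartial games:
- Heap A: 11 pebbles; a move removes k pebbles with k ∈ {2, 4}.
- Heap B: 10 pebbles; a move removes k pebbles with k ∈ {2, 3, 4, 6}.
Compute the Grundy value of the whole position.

For heap A, compute g(0), g(1), … with moves {2, 4}:
k:     0  1  2  3  4  5  6  7  8  9 10 11
g(k):  0  0  1  1  2  2  0  0  1  1  2  2
So g(11) = 2.
For heap B, compute g(0), g(1), … with moves {2, 3, 4, 6}:
g(0) = mex{} = 0
g(1) = mex{} = 0
g(2) = mex{0} = 1
g(3) = mex{0} = 1
g(4) = mex{0,1} = 2
g(5) = mex{0,1} = 2
g(6) = mex{0,1,2} = 3
g(7) = mex{0,1,2} = 3
g(8) = mex{1,2,3} = 0
g(9) = mex{1,2,3} = 0
g(10) = mex{0,2,3} = 1
So g(10) = 1.
By the Sprague-Grundy theorem, the Grundy value of a sum of independent games is the XOR of the component values.
Combined value = 2 XOR 1 = 3.

3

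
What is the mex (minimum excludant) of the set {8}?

0

0 is not in the set, so the mex is 0.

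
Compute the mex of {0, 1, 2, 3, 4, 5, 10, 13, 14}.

6

The values 0, 1, 2, 3, 4, 5 are all present; 6 is the first non-negative integer missing from the set.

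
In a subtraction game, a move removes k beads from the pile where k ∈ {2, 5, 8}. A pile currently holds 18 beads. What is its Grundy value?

2

Build the Grundy sequence with g(k) = mex{g(k−s) : s ∈ {2, 5, 8}, s ≤ k}:
k:     0  1  2  3  4  5  6  7  8  9 10 11 12 13 14 15 16 17 18
g(k):  0  0  1  1  0  2  1  0  2  1  0  0  1  1  0  2  1  0  2
So g(18) = 2.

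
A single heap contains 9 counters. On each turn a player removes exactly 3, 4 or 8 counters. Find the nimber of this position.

3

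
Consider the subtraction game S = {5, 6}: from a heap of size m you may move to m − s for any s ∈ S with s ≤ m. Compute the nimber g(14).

0

Compute g(0), g(1), … for moves {5, 6}:
k:     0  1  2  3  4  5  6  7  8  9 10 11 12 13 14
g(k):  0  0  0  0  0  1  1  1  1  1  2  0  0  0  0
So g(14) = 0.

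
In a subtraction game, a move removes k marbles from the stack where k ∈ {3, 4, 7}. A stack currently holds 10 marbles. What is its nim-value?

0

Build the Grundy sequence with g(k) = mex{g(k−s) : s ∈ {3, 4, 7}, s ≤ k}:
g(0) = mex{} = 0
g(1) = mex{} = 0
g(2) = mex{} = 0
g(3) = mex{0} = 1
g(4) = mex{0} = 1
g(5) = mex{0} = 1
g(6) = mex{0,1} = 2
g(7) = mex{0,1} = 2
g(8) = mex{0,1} = 2
g(9) = mex{0,1,2} = 3
g(10) = mex{1,2} = 0
So g(10) = 0.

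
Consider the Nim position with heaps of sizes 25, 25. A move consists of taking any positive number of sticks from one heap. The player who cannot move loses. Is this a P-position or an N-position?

Nim-sum: 25 ^ 25 = 0.
The nim-sum is 0, so this is a P-position: the player to move is in a losing position under optimal play.

P-position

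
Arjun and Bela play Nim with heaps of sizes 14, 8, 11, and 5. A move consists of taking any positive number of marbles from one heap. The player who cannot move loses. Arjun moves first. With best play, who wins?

Nim-sum: 14 XOR 8 XOR 11 XOR 5 = 8.
The nim-sum is 8 ≠ 0, so this is an N-position: the player to move can win; Arjun has a winning move.

Arjun wins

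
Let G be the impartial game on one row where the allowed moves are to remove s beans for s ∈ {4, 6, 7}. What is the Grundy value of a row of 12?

0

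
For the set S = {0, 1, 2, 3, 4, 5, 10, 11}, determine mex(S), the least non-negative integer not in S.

6

The values 0, 1, 2, 3, 4, 5 are all present; 6 is the first non-negative integer missing from the set.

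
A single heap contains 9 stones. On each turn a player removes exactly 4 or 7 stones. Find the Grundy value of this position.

2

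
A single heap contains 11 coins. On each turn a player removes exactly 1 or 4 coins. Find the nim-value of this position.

Build the Grundy sequence with g(k) = mex{g(k−s) : s ∈ {1, 4}, s ≤ k}:
g(0) = mex{} = 0
g(1) = mex{0} = 1
g(2) = mex{1} = 0
g(3) = mex{0} = 1
g(4) = mex{0,1} = 2
g(5) = mex{1,2} = 0
g(6) = mex{0} = 1
g(7) = mex{1} = 0
g(8) = mex{0,2} = 1
g(9) = mex{0,1} = 2
g(10) = mex{1,2} = 0
g(11) = mex{0} = 1
So g(11) = 1.

1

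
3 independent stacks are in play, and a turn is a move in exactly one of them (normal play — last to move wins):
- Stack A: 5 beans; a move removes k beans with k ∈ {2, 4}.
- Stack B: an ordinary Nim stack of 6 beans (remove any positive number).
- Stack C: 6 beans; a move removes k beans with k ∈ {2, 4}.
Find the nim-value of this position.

4

Grundy values for stack A (subtraction set {2, 4}):
k:     0  1  2  3  4  5
g(k):  0  0  1  1  2  2
So g(5) = 2.
Stack B is a plain Nim stack of size 6, so its Grundy value is 6.
Build the Grundy sequence for stack C with g(k) = mex{g(k−s) : s ∈ {2, 4}, s ≤ k}:
g(0) = mex{} = 0
g(1) = mex{} = 0
g(2) = mex{0} = 1
g(3) = mex{0} = 1
g(4) = mex{0,1} = 2
g(5) = mex{0,1} = 2
g(6) = mex{1,2} = 0
So g(6) = 0.
The value of a disjunctive sum is the nim-sum of the parts.
Combined value = 2 ⊕ 6 ⊕ 0 = 4.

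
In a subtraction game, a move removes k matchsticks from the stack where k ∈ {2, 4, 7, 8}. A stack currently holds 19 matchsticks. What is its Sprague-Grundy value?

Compute g(0), g(1), … for moves {2, 4, 7, 8}:
k:     0  1  2  3  4  5  6  7  8  9 10 11 12 13 14 15 16 17 18 19
g(k):  0  0  1  1  2  2  0  3  1  4  2  0  0  1  1  2  2  0  3  1
So g(19) = 1.

1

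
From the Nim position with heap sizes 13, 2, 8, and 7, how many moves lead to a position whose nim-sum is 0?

Nim-sum: 13 ^ 2 ^ 8 ^ 7 = 0.
The nim-sum is already 0, so every move leaves a nonzero nim-sum — there are no winning moves.

0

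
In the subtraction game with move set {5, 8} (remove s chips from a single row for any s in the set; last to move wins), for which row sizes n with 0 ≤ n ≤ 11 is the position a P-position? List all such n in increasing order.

0, 1, 2, 3, 4

Compute g(0), g(1), … for moves {5, 8}:
k:     0  1  2  3  4  5  6  7  8  9 10 11
g(k):  0  0  0  0  0  1  1  1  1  1  2  2
The P-positions (g = 0) in 0..11 are 0, 1, 2, 3, 4.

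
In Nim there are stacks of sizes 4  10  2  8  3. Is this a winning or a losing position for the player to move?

Compute the nim-sum pairwise:
4 ⊕ 10 = 14
14 ⊕ 2 = 12
12 ⊕ 8 = 4
4 ⊕ 3 = 7
The nim-sum is 7 ≠ 0, so this is an N-position: the player to move can win.

Winning position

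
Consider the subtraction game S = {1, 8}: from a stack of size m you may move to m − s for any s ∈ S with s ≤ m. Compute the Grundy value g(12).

Build the Grundy sequence with g(k) = mex{g(k−s) : s ∈ {1, 8}, s ≤ k}:
k:     0  1  2  3  4  5  6  7  8  9 10 11 12
g(k):  0  1  0  1  0  1  0  1  2  0  1  0  1
So g(12) = 1.

1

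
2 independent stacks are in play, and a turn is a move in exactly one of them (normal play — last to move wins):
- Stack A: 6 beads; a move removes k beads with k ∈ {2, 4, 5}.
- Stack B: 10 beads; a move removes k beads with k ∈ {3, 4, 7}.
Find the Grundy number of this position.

3

Grundy values for stack A (subtraction set {2, 4, 5}):
g(0) = mex{} = 0
g(1) = mex{} = 0
g(2) = mex{0} = 1
g(3) = mex{0} = 1
g(4) = mex{0,1} = 2
g(5) = mex{0,1} = 2
g(6) = mex{0,1,2} = 3
So g(6) = 3.
Build the Grundy sequence for stack B with g(k) = mex{g(k−s) : s ∈ {3, 4, 7}, s ≤ k}:
g(0) = mex{} = 0
g(1) = mex{} = 0
g(2) = mex{} = 0
g(3) = mex{0} = 1
g(4) = mex{0} = 1
g(5) = mex{0} = 1
g(6) = mex{0,1} = 2
g(7) = mex{0,1} = 2
g(8) = mex{0,1} = 2
g(9) = mex{0,1,2} = 3
g(10) = mex{1,2} = 0
So g(10) = 0.
By the Sprague-Grundy theorem, the Grundy value of a sum of independent games is the XOR of the component values.
Combined value = 3 XOR 0 = 3.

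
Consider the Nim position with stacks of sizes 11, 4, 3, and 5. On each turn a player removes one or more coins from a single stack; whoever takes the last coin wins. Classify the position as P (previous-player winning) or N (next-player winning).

Compute the nim-sum pairwise:
11 XOR 4 = 15
15 XOR 3 = 12
12 XOR 5 = 9
The nim-sum is 9 ≠ 0, so this is an N-position: the player to move can win.

N-position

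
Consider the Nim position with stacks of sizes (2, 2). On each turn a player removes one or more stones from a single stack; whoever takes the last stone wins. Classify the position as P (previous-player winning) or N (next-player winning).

Write each in binary and XOR column by column:
  10  (2)
  10  (2)
  --
  00  (0)
The nim-sum is 0, so this is a P-position: the player to move is in a losing position under optimal play.

P-position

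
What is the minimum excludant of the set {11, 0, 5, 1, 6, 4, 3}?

2

The values 0, 1 are all present; 2 is the first non-negative integer missing from the set.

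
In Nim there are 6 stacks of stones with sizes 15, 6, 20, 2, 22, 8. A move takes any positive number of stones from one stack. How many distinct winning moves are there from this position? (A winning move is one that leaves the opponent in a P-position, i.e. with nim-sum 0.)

Nim-sum: 15 XOR 6 XOR 20 XOR 2 XOR 22 XOR 8 = 1.
The overall nim-sum is X = 1. A stack of size p has a winning move iff p XOR X < p (reduce it to p XOR X).
  15: 15 XOR 1 = 14 < 15 — winning move (to 14).
  6: 6 XOR 1 = 7 ≥ 6 — no move.
  20: 20 XOR 1 = 21 ≥ 20 — no move.
  2: 2 XOR 1 = 3 ≥ 2 — no move.
  22: 22 XOR 1 = 23 ≥ 22 — no move.
  8: 8 XOR 1 = 9 ≥ 8 — no move.
That gives 1 winning move.

1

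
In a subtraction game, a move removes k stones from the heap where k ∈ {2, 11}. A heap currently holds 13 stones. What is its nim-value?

0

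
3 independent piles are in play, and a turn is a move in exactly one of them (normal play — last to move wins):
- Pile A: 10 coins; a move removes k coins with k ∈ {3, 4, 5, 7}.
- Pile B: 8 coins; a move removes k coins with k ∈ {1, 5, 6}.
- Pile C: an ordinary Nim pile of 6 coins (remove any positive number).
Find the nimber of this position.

4

Grundy values for pile A (subtraction set {3, 4, 5, 7}):
g(0) = mex{} = 0
g(1) = mex{} = 0
g(2) = mex{} = 0
g(3) = mex{0} = 1
g(4) = mex{0} = 1
g(5) = mex{0} = 1
g(6) = mex{0,1} = 2
g(7) = mex{0,1} = 2
g(8) = mex{0,1} = 2
g(9) = mex{0,1,2} = 3
g(10) = mex{1,2} = 0
So g(10) = 0.
For pile B, compute g(0), g(1), … with moves {1, 5, 6}:
k:     0  1  2  3  4  5  6  7  8
g(k):  0  1  0  1  0  1  2  3  2
So g(8) = 2.
Pile C is a plain Nim pile of size 6, so its Grundy value is 6.
By the Sprague-Grundy theorem, the Grundy value of a sum of independent games is the XOR of the component values.
Combined value = 0 ⊕ 2 ⊕ 6 = 4.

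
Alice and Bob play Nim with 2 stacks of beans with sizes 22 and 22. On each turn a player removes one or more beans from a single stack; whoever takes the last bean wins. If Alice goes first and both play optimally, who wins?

In binary:
  10110  (22)
  10110  (22)
  -----
  00000  (0)
The nim-sum is 0, so this is a P-position: the player to move is in a losing position under optimal play; Alice is about to move from it and so loses — Bob wins.

Bob wins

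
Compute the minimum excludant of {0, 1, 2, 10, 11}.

The values 0, 1, 2 are all present; 3 is the first non-negative integer missing from the set.

3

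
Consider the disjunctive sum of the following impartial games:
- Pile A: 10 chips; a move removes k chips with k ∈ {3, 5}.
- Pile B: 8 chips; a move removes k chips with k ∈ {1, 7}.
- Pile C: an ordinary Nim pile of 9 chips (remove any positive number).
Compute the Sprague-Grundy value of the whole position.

Grundy values for pile A (subtraction set {3, 5}):
g(0) = mex{} = 0
g(1) = mex{} = 0
g(2) = mex{} = 0
g(3) = mex{0} = 1
g(4) = mex{0} = 1
g(5) = mex{0} = 1
g(6) = mex{0,1} = 2
g(7) = mex{0,1} = 2
g(8) = mex{1} = 0
g(9) = mex{1,2} = 0
g(10) = mex{1,2} = 0
So g(10) = 0.
Build the Grundy sequence for pile B with g(k) = mex{g(k−s) : s ∈ {1, 7}, s ≤ k}:
k:     0  1  2  3  4  5  6  7  8
g(k):  0  1  0  1  0  1  0  1  0
So g(8) = 0.
Pile C is a plain Nim pile of size 9, so its Grundy value is 9.
By the Sprague-Grundy theorem, the Grundy value of a sum of independent games is the XOR of the component values.
Combined value = 0 ⊕ 0 ⊕ 9 = 9.

9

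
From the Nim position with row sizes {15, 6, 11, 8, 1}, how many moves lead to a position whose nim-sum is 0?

3

Compute the nim-sum pairwise:
15 ^ 6 = 9
9 ^ 11 = 2
2 ^ 8 = 10
10 ^ 1 = 11
The overall nim-sum is X = 11. A row of size p has a winning move iff p XOR X < p (reduce it to p XOR X).
  15: 15 XOR 11 = 4 < 15 — winning move (to 4).
  6: 6 XOR 11 = 13 ≥ 6 — no move.
  11: 11 XOR 11 = 0 < 11 — winning move (to 0).
  8: 8 XOR 11 = 3 < 8 — winning move (to 3).
  1: 1 XOR 11 = 10 ≥ 1 — no move.
That gives 3 winning moves.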